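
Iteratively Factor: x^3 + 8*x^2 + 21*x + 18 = (x + 3)*(x^2 + 5*x + 6) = (x + 3)^2*(x + 2)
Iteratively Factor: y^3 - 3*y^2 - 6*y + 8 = (y + 2)*(y^2 - 5*y + 4) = (y - 1)*(y + 2)*(y - 4)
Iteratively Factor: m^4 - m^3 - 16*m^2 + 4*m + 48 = (m + 2)*(m^3 - 3*m^2 - 10*m + 24) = (m + 2)*(m + 3)*(m^2 - 6*m + 8) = (m - 2)*(m + 2)*(m + 3)*(m - 4)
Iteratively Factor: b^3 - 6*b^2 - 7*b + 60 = (b - 5)*(b^2 - b - 12) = (b - 5)*(b + 3)*(b - 4)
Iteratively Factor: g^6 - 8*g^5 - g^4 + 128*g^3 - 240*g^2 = (g - 5)*(g^5 - 3*g^4 - 16*g^3 + 48*g^2) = (g - 5)*(g + 4)*(g^4 - 7*g^3 + 12*g^2) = g*(g - 5)*(g + 4)*(g^3 - 7*g^2 + 12*g) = g*(g - 5)*(g - 4)*(g + 4)*(g^2 - 3*g) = g^2*(g - 5)*(g - 4)*(g + 4)*(g - 3)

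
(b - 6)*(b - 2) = b^2 - 8*b + 12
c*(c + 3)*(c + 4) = c^3 + 7*c^2 + 12*c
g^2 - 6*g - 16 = (g - 8)*(g + 2)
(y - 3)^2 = y^2 - 6*y + 9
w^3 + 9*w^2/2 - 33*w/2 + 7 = (w - 2)*(w - 1/2)*(w + 7)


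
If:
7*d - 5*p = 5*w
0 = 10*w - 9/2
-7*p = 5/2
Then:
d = 13/196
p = -5/14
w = 9/20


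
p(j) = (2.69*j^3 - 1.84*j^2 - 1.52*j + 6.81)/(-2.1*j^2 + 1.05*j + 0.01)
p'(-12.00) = -1.29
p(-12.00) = 15.52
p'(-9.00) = -1.30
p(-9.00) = 11.64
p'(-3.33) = -1.48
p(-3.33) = 4.03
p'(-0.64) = -12.92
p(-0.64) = -4.15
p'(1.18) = 6.36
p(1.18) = -4.10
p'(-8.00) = -1.30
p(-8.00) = 10.34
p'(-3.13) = -1.51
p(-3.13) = 3.73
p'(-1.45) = -2.89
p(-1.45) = 0.52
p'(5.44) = -1.27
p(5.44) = -6.68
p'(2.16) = -0.62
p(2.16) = -2.93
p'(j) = (4.2*j - 1.05)*(2.69*j^3 - 1.84*j^2 - 1.52*j + 6.81)/(-2.1*j^2 + 1.05*j + 0.01)^2 + (8.07*j^2 - 3.68*j - 1.52)/(-2.1*j^2 + 1.05*j + 0.01) = (-5.649*j^4 + 5.649*j^3 - 5.0433*j^2 + 28.5652*j - 7.1657)/(4.41*j^4 - 4.41*j^3 + 1.0605*j^2 + 0.021*j + 0.0001)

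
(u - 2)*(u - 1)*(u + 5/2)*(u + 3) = u^4 + 5*u^3/2 - 7*u^2 - 23*u/2 + 15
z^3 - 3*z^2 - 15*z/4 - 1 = (z - 4)*(z + 1/2)^2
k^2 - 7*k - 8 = (k - 8)*(k + 1)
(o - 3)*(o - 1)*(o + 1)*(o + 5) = o^4 + 2*o^3 - 16*o^2 - 2*o + 15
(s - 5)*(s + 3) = s^2 - 2*s - 15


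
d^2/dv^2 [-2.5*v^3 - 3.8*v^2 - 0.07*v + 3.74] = -15.0*v - 7.6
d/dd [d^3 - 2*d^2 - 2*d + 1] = 3*d^2 - 4*d - 2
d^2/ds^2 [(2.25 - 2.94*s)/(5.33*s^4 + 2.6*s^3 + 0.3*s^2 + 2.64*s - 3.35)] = (-1002.265992*s^7 + 626.52018*s^6 + 787.96224*s^5 + 481.736268*s^4 - 855.35148*s^3 + 268.6887*s^2 + 110.5488*s - 16.11702)/(151.419437*s^12 + 221.58942*s^11 + 133.66041*s^10 + 267.518888*s^9 - 58.475625*s^8 - 198.97644*s^7 + 23.748204*s^6 - 243.43344*s^5 + 46.849515*s^4 + 90.016044*s^3 - 59.94423*s^2 + 88.8822*s - 37.595375)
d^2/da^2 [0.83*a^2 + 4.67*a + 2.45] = 1.66000000000000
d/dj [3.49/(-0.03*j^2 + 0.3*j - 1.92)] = (0.2094*j - 1.047)/(0.03*j^2 - 0.3*j + 1.92)^2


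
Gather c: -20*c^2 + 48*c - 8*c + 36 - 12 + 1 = -20*c^2 + 40*c + 25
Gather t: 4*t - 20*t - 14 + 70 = 56 - 16*t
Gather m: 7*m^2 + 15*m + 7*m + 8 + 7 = 7*m^2 + 22*m + 15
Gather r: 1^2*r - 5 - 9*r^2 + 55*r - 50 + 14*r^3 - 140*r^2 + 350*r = 14*r^3 - 149*r^2 + 406*r - 55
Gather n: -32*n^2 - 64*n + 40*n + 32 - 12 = -32*n^2 - 24*n + 20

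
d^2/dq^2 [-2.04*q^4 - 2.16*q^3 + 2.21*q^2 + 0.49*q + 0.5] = -24.48*q^2 - 12.96*q + 4.42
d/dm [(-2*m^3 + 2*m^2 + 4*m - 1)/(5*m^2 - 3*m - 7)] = (-10*m^4 + 12*m^3 + 16*m^2 - 18*m - 31)/(25*m^4 - 30*m^3 - 61*m^2 + 42*m + 49)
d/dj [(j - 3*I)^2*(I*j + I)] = I*(j - 3*I)*(3*j + 2 - 3*I)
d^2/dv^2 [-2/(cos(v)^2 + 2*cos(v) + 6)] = (8*(1 - cos(v)^2)^2 - 36*cos(v)^2 - 39*cos(v) + 3*cos(3*v))/(cos(v)^2 + 2*cos(v) + 6)^3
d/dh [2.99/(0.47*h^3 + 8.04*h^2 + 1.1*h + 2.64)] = (-4.2159*h^2 - 48.0792*h - 3.289)/(0.47*h^3 + 8.04*h^2 + 1.1*h + 2.64)^2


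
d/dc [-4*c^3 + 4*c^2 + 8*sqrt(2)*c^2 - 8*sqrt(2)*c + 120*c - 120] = -12*c^2 + 8*c + 16*sqrt(2)*c - 8*sqrt(2) + 120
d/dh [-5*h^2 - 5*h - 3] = -10*h - 5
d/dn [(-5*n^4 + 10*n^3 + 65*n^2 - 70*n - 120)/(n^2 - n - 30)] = 5*(-2*n^5 + 5*n^4 + 116*n^3 - 179*n^2 - 732*n + 396)/(n^4 - 2*n^3 - 59*n^2 + 60*n + 900)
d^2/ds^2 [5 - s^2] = -2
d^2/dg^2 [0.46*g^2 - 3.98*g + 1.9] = 0.920000000000000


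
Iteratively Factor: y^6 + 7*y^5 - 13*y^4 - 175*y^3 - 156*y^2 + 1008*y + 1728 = (y - 4)*(y^5 + 11*y^4 + 31*y^3 - 51*y^2 - 360*y - 432) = (y - 4)*(y + 3)*(y^4 + 8*y^3 + 7*y^2 - 72*y - 144) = (y - 4)*(y + 3)*(y + 4)*(y^3 + 4*y^2 - 9*y - 36) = (y - 4)*(y - 3)*(y + 3)*(y + 4)*(y^2 + 7*y + 12) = (y - 4)*(y - 3)*(y + 3)*(y + 4)^2*(y + 3)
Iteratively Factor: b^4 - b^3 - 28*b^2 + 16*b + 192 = (b + 4)*(b^3 - 5*b^2 - 8*b + 48) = (b - 4)*(b + 4)*(b^2 - b - 12) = (b - 4)^2*(b + 4)*(b + 3)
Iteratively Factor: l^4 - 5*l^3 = (l - 5)*(l^3) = l*(l - 5)*(l^2) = l^2*(l - 5)*(l)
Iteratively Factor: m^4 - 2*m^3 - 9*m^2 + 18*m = (m)*(m^3 - 2*m^2 - 9*m + 18) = m*(m - 3)*(m^2 + m - 6) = m*(m - 3)*(m + 3)*(m - 2)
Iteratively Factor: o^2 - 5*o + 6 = (o - 2)*(o - 3)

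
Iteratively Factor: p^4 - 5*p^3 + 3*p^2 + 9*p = (p + 1)*(p^3 - 6*p^2 + 9*p) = (p - 3)*(p + 1)*(p^2 - 3*p) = p*(p - 3)*(p + 1)*(p - 3)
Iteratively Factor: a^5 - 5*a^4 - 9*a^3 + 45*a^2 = (a)*(a^4 - 5*a^3 - 9*a^2 + 45*a) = a*(a + 3)*(a^3 - 8*a^2 + 15*a) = a*(a - 5)*(a + 3)*(a^2 - 3*a) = a^2*(a - 5)*(a + 3)*(a - 3)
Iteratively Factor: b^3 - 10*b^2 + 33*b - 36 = (b - 3)*(b^2 - 7*b + 12) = (b - 3)^2*(b - 4)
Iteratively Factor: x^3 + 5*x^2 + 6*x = (x + 3)*(x^2 + 2*x) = (x + 2)*(x + 3)*(x)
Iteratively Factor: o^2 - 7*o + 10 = (o - 2)*(o - 5)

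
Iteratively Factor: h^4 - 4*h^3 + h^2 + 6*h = (h - 3)*(h^3 - h^2 - 2*h) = (h - 3)*(h + 1)*(h^2 - 2*h) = h*(h - 3)*(h + 1)*(h - 2)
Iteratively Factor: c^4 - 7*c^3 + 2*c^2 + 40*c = (c - 5)*(c^3 - 2*c^2 - 8*c) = c*(c - 5)*(c^2 - 2*c - 8) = c*(c - 5)*(c - 4)*(c + 2)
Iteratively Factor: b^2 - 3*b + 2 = (b - 1)*(b - 2)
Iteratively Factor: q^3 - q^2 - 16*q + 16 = (q - 1)*(q^2 - 16) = (q - 1)*(q + 4)*(q - 4)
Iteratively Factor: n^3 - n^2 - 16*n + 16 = (n - 1)*(n^2 - 16) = (n - 1)*(n + 4)*(n - 4)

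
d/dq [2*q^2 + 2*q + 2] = 4*q + 2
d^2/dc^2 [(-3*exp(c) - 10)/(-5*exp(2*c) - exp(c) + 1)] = (75*exp(4*c) + 985*exp(3*c) + 240*exp(2*c) + 213*exp(c) + 13)*exp(c)/(125*exp(6*c) + 75*exp(5*c) - 60*exp(4*c) - 29*exp(3*c) + 12*exp(2*c) + 3*exp(c) - 1)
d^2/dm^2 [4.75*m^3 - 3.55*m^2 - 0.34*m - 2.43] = 28.5*m - 7.1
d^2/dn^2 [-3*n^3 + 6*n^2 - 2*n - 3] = 12 - 18*n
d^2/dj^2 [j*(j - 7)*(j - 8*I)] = 6*j - 14 - 16*I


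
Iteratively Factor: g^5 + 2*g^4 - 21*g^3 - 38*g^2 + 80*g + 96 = (g + 4)*(g^4 - 2*g^3 - 13*g^2 + 14*g + 24) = (g + 1)*(g + 4)*(g^3 - 3*g^2 - 10*g + 24) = (g + 1)*(g + 3)*(g + 4)*(g^2 - 6*g + 8) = (g - 4)*(g + 1)*(g + 3)*(g + 4)*(g - 2)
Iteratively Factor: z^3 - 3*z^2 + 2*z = (z - 2)*(z^2 - z) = (z - 2)*(z - 1)*(z)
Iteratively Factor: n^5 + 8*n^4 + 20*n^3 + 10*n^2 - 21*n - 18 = (n + 1)*(n^4 + 7*n^3 + 13*n^2 - 3*n - 18) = (n + 1)*(n + 3)*(n^3 + 4*n^2 + n - 6) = (n + 1)*(n + 3)^2*(n^2 + n - 2) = (n + 1)*(n + 2)*(n + 3)^2*(n - 1)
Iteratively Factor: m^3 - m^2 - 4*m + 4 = (m + 2)*(m^2 - 3*m + 2) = (m - 1)*(m + 2)*(m - 2)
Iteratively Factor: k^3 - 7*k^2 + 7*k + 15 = (k + 1)*(k^2 - 8*k + 15) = (k - 3)*(k + 1)*(k - 5)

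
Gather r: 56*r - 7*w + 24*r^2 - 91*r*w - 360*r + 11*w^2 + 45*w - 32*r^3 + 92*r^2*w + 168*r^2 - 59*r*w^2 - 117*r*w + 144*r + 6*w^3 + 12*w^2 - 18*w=-32*r^3 + r^2*(92*w + 192) + r*(-59*w^2 - 208*w - 160) + 6*w^3 + 23*w^2 + 20*w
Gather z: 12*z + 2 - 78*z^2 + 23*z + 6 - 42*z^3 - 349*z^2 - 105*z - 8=-42*z^3 - 427*z^2 - 70*z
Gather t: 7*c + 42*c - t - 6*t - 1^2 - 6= 49*c - 7*t - 7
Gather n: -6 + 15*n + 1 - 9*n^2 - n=-9*n^2 + 14*n - 5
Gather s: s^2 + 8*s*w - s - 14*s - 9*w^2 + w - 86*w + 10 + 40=s^2 + s*(8*w - 15) - 9*w^2 - 85*w + 50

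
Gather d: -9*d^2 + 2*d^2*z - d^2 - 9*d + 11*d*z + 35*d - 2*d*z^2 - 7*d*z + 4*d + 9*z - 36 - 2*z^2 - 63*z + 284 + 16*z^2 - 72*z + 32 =d^2*(2*z - 10) + d*(-2*z^2 + 4*z + 30) + 14*z^2 - 126*z + 280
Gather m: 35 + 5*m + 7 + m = 6*m + 42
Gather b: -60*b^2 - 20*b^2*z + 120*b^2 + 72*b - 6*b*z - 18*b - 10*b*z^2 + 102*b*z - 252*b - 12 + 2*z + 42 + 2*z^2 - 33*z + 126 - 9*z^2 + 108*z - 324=b^2*(60 - 20*z) + b*(-10*z^2 + 96*z - 198) - 7*z^2 + 77*z - 168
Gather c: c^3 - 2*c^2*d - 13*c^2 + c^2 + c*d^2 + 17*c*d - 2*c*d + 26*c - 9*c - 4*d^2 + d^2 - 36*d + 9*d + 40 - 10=c^3 + c^2*(-2*d - 12) + c*(d^2 + 15*d + 17) - 3*d^2 - 27*d + 30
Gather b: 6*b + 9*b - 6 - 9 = 15*b - 15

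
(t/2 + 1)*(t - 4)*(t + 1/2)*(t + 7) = t^4/2 + 11*t^3/4 - 39*t^2/4 - 67*t/2 - 14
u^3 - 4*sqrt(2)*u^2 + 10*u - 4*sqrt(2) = (u - 2*sqrt(2))*(u - sqrt(2))^2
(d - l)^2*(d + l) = d^3 - d^2*l - d*l^2 + l^3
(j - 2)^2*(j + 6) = j^3 + 2*j^2 - 20*j + 24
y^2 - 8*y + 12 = (y - 6)*(y - 2)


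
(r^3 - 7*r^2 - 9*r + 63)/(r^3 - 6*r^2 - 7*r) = (r^2 - 9)/(r*(r + 1))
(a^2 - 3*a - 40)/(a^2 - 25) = (a - 8)/(a - 5)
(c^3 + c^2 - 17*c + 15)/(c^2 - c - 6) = (c^2 + 4*c - 5)/(c + 2)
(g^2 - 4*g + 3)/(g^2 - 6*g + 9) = (g - 1)/(g - 3)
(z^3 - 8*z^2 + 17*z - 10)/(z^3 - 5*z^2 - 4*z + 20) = (z - 1)/(z + 2)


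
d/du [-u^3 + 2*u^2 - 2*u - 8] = -3*u^2 + 4*u - 2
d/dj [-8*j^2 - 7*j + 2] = -16*j - 7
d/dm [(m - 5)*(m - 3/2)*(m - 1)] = 3*m^2 - 15*m + 14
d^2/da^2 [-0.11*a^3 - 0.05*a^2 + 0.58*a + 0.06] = -0.66*a - 0.1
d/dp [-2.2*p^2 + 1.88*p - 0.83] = 1.88 - 4.4*p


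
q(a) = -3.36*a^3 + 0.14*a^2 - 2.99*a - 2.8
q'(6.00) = -364.19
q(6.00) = -741.46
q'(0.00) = -2.99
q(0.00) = -2.80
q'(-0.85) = -10.51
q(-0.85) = 1.91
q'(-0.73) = -8.57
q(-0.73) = 0.76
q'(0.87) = -10.38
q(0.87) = -7.51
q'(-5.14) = -270.74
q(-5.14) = 472.54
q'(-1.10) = -15.49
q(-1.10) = 5.13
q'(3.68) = -138.47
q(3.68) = -179.36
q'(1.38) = -21.80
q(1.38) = -15.49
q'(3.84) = -150.55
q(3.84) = -202.47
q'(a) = -10.08*a^2 + 0.28*a - 2.99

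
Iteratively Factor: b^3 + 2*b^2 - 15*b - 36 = (b + 3)*(b^2 - b - 12) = (b - 4)*(b + 3)*(b + 3)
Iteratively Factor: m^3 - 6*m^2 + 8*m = (m - 2)*(m^2 - 4*m) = (m - 4)*(m - 2)*(m)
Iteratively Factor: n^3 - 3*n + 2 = (n - 1)*(n^2 + n - 2) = (n - 1)^2*(n + 2)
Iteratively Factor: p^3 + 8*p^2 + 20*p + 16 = (p + 4)*(p^2 + 4*p + 4) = (p + 2)*(p + 4)*(p + 2)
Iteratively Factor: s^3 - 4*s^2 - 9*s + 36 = (s - 3)*(s^2 - s - 12) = (s - 4)*(s - 3)*(s + 3)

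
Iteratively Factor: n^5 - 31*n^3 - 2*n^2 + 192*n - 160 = (n - 1)*(n^4 + n^3 - 30*n^2 - 32*n + 160) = (n - 2)*(n - 1)*(n^3 + 3*n^2 - 24*n - 80) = (n - 2)*(n - 1)*(n + 4)*(n^2 - n - 20) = (n - 2)*(n - 1)*(n + 4)^2*(n - 5)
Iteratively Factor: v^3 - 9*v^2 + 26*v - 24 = (v - 3)*(v^2 - 6*v + 8) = (v - 4)*(v - 3)*(v - 2)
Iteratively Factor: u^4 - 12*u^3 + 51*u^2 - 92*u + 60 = (u - 3)*(u^3 - 9*u^2 + 24*u - 20) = (u - 3)*(u - 2)*(u^2 - 7*u + 10) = (u - 5)*(u - 3)*(u - 2)*(u - 2)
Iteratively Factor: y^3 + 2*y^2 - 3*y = (y - 1)*(y^2 + 3*y) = y*(y - 1)*(y + 3)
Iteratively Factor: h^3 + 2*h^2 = (h)*(h^2 + 2*h) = h*(h + 2)*(h)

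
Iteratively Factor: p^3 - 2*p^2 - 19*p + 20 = (p + 4)*(p^2 - 6*p + 5) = (p - 5)*(p + 4)*(p - 1)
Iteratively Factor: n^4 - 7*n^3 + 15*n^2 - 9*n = (n)*(n^3 - 7*n^2 + 15*n - 9) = n*(n - 1)*(n^2 - 6*n + 9) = n*(n - 3)*(n - 1)*(n - 3)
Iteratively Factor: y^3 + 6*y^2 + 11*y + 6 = (y + 3)*(y^2 + 3*y + 2) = (y + 2)*(y + 3)*(y + 1)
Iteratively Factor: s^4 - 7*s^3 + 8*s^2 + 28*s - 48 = (s - 2)*(s^3 - 5*s^2 - 2*s + 24) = (s - 4)*(s - 2)*(s^2 - s - 6) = (s - 4)*(s - 2)*(s + 2)*(s - 3)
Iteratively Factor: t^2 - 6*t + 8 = (t - 2)*(t - 4)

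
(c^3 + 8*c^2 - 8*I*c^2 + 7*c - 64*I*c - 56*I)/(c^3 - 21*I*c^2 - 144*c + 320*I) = (c^2 + 8*c + 7)/(c^2 - 13*I*c - 40)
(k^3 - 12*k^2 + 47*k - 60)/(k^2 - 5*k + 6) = (k^2 - 9*k + 20)/(k - 2)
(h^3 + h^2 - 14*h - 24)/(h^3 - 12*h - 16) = (h + 3)/(h + 2)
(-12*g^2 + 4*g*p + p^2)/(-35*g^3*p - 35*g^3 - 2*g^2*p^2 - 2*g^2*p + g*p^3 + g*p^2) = (12*g^2 - 4*g*p - p^2)/(g*(35*g^2*p + 35*g^2 + 2*g*p^2 + 2*g*p - p^3 - p^2))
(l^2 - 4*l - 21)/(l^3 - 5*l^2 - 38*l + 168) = (l + 3)/(l^2 + 2*l - 24)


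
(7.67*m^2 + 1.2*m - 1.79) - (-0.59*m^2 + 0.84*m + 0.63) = 8.26*m^2 + 0.36*m - 2.42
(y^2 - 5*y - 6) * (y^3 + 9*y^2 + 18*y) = y^5 + 4*y^4 - 33*y^3 - 144*y^2 - 108*y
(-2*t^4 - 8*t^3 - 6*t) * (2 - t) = 2*t^5 + 4*t^4 - 16*t^3 + 6*t^2 - 12*t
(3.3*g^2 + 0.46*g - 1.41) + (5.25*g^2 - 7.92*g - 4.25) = 8.55*g^2 - 7.46*g - 5.66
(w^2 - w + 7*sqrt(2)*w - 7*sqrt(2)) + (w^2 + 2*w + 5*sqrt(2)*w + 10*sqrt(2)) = 2*w^2 + w + 12*sqrt(2)*w + 3*sqrt(2)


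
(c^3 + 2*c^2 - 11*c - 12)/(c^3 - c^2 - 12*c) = (-c^3 - 2*c^2 + 11*c + 12)/(c*(-c^2 + c + 12))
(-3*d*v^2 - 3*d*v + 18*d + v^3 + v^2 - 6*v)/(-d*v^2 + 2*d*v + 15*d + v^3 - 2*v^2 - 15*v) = (-3*d*v + 6*d + v^2 - 2*v)/(-d*v + 5*d + v^2 - 5*v)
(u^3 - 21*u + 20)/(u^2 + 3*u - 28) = (u^2 + 4*u - 5)/(u + 7)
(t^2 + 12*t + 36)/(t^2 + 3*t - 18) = (t + 6)/(t - 3)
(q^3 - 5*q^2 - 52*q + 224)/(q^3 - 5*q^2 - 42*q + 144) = (q^2 + 3*q - 28)/(q^2 + 3*q - 18)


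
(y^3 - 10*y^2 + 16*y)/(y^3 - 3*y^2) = (y^2 - 10*y + 16)/(y*(y - 3))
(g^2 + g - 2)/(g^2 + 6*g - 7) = (g + 2)/(g + 7)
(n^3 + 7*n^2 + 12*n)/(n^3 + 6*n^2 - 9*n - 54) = n*(n + 4)/(n^2 + 3*n - 18)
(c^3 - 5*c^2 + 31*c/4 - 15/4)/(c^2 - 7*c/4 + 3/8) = 2*(2*c^2 - 7*c + 5)/(4*c - 1)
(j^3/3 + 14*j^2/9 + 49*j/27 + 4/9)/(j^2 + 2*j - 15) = (9*j^3 + 42*j^2 + 49*j + 12)/(27*(j^2 + 2*j - 15))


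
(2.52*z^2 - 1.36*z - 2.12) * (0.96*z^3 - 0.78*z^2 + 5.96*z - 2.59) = 2.4192*z^5 - 3.2712*z^4 + 14.0448*z^3 - 12.9788*z^2 - 9.1128*z + 5.4908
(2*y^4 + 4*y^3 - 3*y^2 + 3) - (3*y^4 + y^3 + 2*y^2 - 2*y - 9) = -y^4 + 3*y^3 - 5*y^2 + 2*y + 12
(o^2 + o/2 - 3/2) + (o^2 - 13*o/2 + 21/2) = 2*o^2 - 6*o + 9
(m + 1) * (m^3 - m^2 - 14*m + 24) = m^4 - 15*m^2 + 10*m + 24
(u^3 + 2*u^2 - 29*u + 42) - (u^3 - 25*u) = 2*u^2 - 4*u + 42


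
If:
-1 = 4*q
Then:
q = -1/4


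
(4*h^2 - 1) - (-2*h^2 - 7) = 6*h^2 + 6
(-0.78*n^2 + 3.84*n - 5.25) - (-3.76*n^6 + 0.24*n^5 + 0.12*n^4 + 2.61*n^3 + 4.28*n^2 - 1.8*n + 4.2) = 3.76*n^6 - 0.24*n^5 - 0.12*n^4 - 2.61*n^3 - 5.06*n^2 + 5.64*n - 9.45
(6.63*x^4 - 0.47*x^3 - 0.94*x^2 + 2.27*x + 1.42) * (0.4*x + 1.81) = 2.652*x^5 + 11.8123*x^4 - 1.2267*x^3 - 0.7934*x^2 + 4.6767*x + 2.5702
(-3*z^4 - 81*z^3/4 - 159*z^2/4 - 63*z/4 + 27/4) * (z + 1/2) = -3*z^5 - 87*z^4/4 - 399*z^3/8 - 285*z^2/8 - 9*z/8 + 27/8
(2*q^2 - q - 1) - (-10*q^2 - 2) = 12*q^2 - q + 1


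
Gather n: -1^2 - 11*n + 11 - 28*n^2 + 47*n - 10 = -28*n^2 + 36*n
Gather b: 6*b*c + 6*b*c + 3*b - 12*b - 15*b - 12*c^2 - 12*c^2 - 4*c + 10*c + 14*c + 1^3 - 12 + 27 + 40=b*(12*c - 24) - 24*c^2 + 20*c + 56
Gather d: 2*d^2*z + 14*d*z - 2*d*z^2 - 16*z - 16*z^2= 2*d^2*z + d*(-2*z^2 + 14*z) - 16*z^2 - 16*z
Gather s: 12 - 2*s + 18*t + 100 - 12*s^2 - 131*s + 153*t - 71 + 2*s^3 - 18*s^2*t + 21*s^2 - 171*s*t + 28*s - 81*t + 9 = 2*s^3 + s^2*(9 - 18*t) + s*(-171*t - 105) + 90*t + 50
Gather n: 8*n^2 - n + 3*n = 8*n^2 + 2*n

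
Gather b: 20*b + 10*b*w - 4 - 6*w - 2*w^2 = b*(10*w + 20) - 2*w^2 - 6*w - 4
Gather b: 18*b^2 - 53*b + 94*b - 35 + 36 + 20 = 18*b^2 + 41*b + 21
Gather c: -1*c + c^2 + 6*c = c^2 + 5*c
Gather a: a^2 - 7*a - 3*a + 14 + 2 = a^2 - 10*a + 16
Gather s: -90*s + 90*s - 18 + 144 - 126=0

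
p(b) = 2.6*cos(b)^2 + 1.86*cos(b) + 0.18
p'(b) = -5.2*sin(b)*cos(b) - 1.86*sin(b) = -(5.2*cos(b) + 1.86)*sin(b)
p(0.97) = 2.06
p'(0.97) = -3.96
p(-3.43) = 0.79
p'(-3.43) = 0.89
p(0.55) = 3.66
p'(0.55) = -3.29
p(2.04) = -0.13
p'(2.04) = 0.44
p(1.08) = 1.63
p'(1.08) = -3.80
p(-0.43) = 4.02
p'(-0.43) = 2.75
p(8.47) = -0.03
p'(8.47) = 0.93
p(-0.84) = 2.58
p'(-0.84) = 3.97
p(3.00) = 0.89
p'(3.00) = 0.46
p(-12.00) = 3.60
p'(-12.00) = -3.35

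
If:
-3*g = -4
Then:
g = 4/3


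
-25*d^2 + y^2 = (-5*d + y)*(5*d + y)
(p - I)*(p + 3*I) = p^2 + 2*I*p + 3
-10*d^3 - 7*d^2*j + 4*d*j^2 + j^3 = (-2*d + j)*(d + j)*(5*d + j)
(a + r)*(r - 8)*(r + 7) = a*r^2 - a*r - 56*a + r^3 - r^2 - 56*r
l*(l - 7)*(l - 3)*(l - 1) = l^4 - 11*l^3 + 31*l^2 - 21*l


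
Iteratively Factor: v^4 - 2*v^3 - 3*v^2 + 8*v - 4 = (v - 1)*(v^3 - v^2 - 4*v + 4) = (v - 1)*(v + 2)*(v^2 - 3*v + 2) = (v - 1)^2*(v + 2)*(v - 2)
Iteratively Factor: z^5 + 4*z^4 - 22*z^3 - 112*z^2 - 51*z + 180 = (z - 5)*(z^4 + 9*z^3 + 23*z^2 + 3*z - 36) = (z - 5)*(z - 1)*(z^3 + 10*z^2 + 33*z + 36) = (z - 5)*(z - 1)*(z + 3)*(z^2 + 7*z + 12) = (z - 5)*(z - 1)*(z + 3)*(z + 4)*(z + 3)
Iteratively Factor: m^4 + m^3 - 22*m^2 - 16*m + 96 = (m + 4)*(m^3 - 3*m^2 - 10*m + 24) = (m + 3)*(m + 4)*(m^2 - 6*m + 8) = (m - 2)*(m + 3)*(m + 4)*(m - 4)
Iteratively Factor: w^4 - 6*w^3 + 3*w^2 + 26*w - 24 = (w - 4)*(w^3 - 2*w^2 - 5*w + 6) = (w - 4)*(w - 1)*(w^2 - w - 6) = (w - 4)*(w - 3)*(w - 1)*(w + 2)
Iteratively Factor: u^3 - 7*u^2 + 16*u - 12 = (u - 3)*(u^2 - 4*u + 4) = (u - 3)*(u - 2)*(u - 2)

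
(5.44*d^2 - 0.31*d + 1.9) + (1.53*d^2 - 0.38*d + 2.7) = 6.97*d^2 - 0.69*d + 4.6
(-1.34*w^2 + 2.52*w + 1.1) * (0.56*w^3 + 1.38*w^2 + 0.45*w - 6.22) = -0.7504*w^5 - 0.438*w^4 + 3.4906*w^3 + 10.9868*w^2 - 15.1794*w - 6.842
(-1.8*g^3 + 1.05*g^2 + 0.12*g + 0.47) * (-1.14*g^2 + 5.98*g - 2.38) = 2.052*g^5 - 11.961*g^4 + 10.4262*g^3 - 2.3172*g^2 + 2.525*g - 1.1186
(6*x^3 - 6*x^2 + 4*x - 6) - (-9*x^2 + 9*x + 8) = 6*x^3 + 3*x^2 - 5*x - 14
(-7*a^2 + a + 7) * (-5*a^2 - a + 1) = 35*a^4 + 2*a^3 - 43*a^2 - 6*a + 7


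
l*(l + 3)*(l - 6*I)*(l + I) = l^4 + 3*l^3 - 5*I*l^3 + 6*l^2 - 15*I*l^2 + 18*l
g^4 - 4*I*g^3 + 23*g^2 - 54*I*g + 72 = (g - 6*I)*(g - 3*I)*(g + I)*(g + 4*I)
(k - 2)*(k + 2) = k^2 - 4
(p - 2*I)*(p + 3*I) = p^2 + I*p + 6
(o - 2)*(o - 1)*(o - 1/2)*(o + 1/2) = o^4 - 3*o^3 + 7*o^2/4 + 3*o/4 - 1/2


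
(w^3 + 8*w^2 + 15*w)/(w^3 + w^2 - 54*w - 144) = w*(w + 5)/(w^2 - 2*w - 48)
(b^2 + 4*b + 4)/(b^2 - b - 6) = (b + 2)/(b - 3)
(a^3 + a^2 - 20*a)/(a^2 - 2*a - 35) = a*(a - 4)/(a - 7)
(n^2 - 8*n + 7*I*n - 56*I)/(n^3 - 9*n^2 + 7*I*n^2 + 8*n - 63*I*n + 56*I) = 1/(n - 1)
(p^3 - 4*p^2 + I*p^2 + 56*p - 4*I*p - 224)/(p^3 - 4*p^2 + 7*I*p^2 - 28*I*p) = (p^2 + I*p + 56)/(p*(p + 7*I))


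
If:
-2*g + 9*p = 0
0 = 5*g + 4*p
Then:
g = 0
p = 0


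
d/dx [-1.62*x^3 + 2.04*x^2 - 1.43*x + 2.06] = -4.86*x^2 + 4.08*x - 1.43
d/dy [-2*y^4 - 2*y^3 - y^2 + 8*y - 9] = -8*y^3 - 6*y^2 - 2*y + 8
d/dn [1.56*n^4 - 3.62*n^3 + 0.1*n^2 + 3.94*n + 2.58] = 6.24*n^3 - 10.86*n^2 + 0.2*n + 3.94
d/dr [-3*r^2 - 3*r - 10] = -6*r - 3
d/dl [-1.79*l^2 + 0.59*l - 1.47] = 0.59 - 3.58*l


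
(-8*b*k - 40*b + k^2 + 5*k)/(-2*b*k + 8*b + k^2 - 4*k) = (8*b*k + 40*b - k^2 - 5*k)/(2*b*k - 8*b - k^2 + 4*k)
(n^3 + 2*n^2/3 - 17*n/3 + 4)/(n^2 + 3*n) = n - 7/3 + 4/(3*n)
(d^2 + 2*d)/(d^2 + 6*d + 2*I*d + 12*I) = d*(d + 2)/(d^2 + 2*d*(3 + I) + 12*I)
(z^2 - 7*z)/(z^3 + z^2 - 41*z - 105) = z/(z^2 + 8*z + 15)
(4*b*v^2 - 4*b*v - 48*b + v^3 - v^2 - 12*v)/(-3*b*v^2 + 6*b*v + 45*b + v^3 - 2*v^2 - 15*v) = (4*b*v - 16*b + v^2 - 4*v)/(-3*b*v + 15*b + v^2 - 5*v)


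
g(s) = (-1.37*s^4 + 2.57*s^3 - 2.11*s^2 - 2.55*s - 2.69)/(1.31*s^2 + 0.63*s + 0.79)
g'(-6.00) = 15.08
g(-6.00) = -54.20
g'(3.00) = -3.61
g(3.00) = -4.90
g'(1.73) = -0.71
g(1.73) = -2.13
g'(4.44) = -6.72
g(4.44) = -12.34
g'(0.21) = 0.84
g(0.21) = -3.36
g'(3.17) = -3.98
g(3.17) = -5.55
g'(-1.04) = 4.60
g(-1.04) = -4.39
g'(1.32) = 0.27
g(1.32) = -2.04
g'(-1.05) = 4.65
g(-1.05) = -4.44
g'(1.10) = 0.79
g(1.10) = -2.16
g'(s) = (-2.62*s - 0.63)*(-1.37*s^4 + 2.57*s^3 - 2.11*s^2 - 2.55*s - 2.69)/(1.31*s^2 + 0.63*s + 0.79)^2 + (-5.48*s^3 + 7.71*s^2 - 4.22*s - 2.55)/(1.31*s^2 + 0.63*s + 0.79) = (-3.5894*s^5 + 0.777399999999999*s^4 - 1.091*s^3 + 8.1021*s^2 + 3.714*s - 0.3198)/(1.7161*s^4 + 1.6506*s^3 + 2.4667*s^2 + 0.9954*s + 0.6241)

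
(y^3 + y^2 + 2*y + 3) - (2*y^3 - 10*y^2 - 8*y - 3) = -y^3 + 11*y^2 + 10*y + 6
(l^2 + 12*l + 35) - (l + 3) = l^2 + 11*l + 32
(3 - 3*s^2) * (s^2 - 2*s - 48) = -3*s^4 + 6*s^3 + 147*s^2 - 6*s - 144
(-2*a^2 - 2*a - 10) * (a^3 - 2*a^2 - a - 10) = -2*a^5 + 2*a^4 - 4*a^3 + 42*a^2 + 30*a + 100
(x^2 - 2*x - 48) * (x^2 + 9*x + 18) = x^4 + 7*x^3 - 48*x^2 - 468*x - 864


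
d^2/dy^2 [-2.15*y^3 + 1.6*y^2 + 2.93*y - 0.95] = 3.2 - 12.9*y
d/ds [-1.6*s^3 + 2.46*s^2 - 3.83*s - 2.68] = -4.8*s^2 + 4.92*s - 3.83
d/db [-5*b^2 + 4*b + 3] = 4 - 10*b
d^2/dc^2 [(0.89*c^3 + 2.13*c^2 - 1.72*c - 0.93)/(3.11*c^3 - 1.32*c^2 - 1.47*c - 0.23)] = (48.510402*c^6 - 75.403194*c^5 + 0.490758*c^4 + 55.735008*c^3 - 1.050852*c^2 - 11.403168*c - 2.06616)/(30.080231*c^9 - 38.301516*c^8 - 26.397369*c^7 + 27.234147*c^6 + 18.142389*c^5 - 3.450474*c^4 - 5.360718*c^3 - 1.700505*c^2 - 0.233289*c - 0.012167)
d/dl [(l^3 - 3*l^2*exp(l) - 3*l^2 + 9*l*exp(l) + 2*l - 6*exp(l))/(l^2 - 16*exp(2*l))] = (-2*(l - 16*exp(2*l))*(l^3 - 3*l^2*exp(l) - 3*l^2 + 9*l*exp(l) + 2*l - 6*exp(l)) + (l^2 - 16*exp(2*l))*(-3*l^2*exp(l) + 3*l^2 + 3*l*exp(l) - 6*l + 3*exp(l) + 2))/(l^2 - 16*exp(2*l))^2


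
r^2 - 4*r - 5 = (r - 5)*(r + 1)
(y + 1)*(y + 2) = y^2 + 3*y + 2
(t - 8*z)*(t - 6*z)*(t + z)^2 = t^4 - 12*t^3*z + 21*t^2*z^2 + 82*t*z^3 + 48*z^4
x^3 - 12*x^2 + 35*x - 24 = (x - 8)*(x - 3)*(x - 1)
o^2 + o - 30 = (o - 5)*(o + 6)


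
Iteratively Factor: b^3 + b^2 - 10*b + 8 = (b + 4)*(b^2 - 3*b + 2) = (b - 1)*(b + 4)*(b - 2)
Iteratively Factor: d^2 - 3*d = (d)*(d - 3)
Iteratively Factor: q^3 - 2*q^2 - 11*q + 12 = (q - 1)*(q^2 - q - 12) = (q - 4)*(q - 1)*(q + 3)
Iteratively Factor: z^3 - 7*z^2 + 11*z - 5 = (z - 1)*(z^2 - 6*z + 5) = (z - 1)^2*(z - 5)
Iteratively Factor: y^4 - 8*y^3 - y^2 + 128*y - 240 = (y - 5)*(y^3 - 3*y^2 - 16*y + 48) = (y - 5)*(y + 4)*(y^2 - 7*y + 12) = (y - 5)*(y - 3)*(y + 4)*(y - 4)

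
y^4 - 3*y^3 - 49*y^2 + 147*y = y*(y - 7)*(y - 3)*(y + 7)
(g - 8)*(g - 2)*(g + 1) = g^3 - 9*g^2 + 6*g + 16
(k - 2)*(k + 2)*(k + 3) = k^3 + 3*k^2 - 4*k - 12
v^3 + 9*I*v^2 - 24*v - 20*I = (v + 2*I)^2*(v + 5*I)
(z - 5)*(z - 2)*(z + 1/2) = z^3 - 13*z^2/2 + 13*z/2 + 5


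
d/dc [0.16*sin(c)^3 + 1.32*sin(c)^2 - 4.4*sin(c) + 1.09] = (0.48*sin(c)^2 + 2.64*sin(c) - 4.4)*cos(c)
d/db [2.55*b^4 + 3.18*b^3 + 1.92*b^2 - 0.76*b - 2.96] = 10.2*b^3 + 9.54*b^2 + 3.84*b - 0.76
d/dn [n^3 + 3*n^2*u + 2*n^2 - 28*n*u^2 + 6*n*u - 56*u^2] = 3*n^2 + 6*n*u + 4*n - 28*u^2 + 6*u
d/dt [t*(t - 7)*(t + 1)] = 3*t^2 - 12*t - 7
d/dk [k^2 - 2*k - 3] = 2*k - 2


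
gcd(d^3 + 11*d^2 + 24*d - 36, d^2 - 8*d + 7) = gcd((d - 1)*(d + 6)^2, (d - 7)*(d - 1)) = d - 1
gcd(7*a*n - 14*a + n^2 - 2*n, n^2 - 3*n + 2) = n - 2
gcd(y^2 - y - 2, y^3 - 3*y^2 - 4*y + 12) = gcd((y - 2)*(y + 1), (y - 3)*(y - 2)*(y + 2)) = y - 2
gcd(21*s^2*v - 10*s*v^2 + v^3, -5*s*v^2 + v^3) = v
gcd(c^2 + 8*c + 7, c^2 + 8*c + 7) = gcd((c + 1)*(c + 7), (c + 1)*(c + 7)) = c^2 + 8*c + 7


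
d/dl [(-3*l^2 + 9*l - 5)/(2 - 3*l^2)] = 3*(9*l^2 - 14*l + 6)/(9*l^4 - 12*l^2 + 4)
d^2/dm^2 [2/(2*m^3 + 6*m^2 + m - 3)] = 4*(-6*(m + 1)*(2*m^3 + 6*m^2 + m - 3) + (6*m^2 + 12*m + 1)^2)/(2*m^3 + 6*m^2 + m - 3)^3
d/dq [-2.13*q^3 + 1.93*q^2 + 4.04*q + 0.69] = -6.39*q^2 + 3.86*q + 4.04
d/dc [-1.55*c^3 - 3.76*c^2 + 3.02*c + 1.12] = -4.65*c^2 - 7.52*c + 3.02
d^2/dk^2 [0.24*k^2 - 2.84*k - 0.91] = 0.480000000000000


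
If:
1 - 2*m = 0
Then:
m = 1/2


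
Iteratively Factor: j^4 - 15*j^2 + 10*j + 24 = (j + 1)*(j^3 - j^2 - 14*j + 24) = (j - 3)*(j + 1)*(j^2 + 2*j - 8) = (j - 3)*(j + 1)*(j + 4)*(j - 2)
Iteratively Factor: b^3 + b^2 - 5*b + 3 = (b - 1)*(b^2 + 2*b - 3) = (b - 1)*(b + 3)*(b - 1)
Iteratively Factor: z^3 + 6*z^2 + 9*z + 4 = (z + 1)*(z^2 + 5*z + 4) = (z + 1)*(z + 4)*(z + 1)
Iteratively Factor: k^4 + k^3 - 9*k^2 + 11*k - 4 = (k - 1)*(k^3 + 2*k^2 - 7*k + 4) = (k - 1)*(k + 4)*(k^2 - 2*k + 1) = (k - 1)^2*(k + 4)*(k - 1)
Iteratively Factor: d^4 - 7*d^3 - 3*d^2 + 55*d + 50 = (d + 2)*(d^3 - 9*d^2 + 15*d + 25) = (d + 1)*(d + 2)*(d^2 - 10*d + 25) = (d - 5)*(d + 1)*(d + 2)*(d - 5)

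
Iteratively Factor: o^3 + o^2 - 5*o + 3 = (o - 1)*(o^2 + 2*o - 3) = (o - 1)*(o + 3)*(o - 1)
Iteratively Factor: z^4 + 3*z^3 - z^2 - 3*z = (z + 3)*(z^3 - z) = (z - 1)*(z + 3)*(z^2 + z) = z*(z - 1)*(z + 3)*(z + 1)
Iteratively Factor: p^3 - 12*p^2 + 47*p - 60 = (p - 4)*(p^2 - 8*p + 15) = (p - 4)*(p - 3)*(p - 5)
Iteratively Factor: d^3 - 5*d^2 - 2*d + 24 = (d - 4)*(d^2 - d - 6) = (d - 4)*(d + 2)*(d - 3)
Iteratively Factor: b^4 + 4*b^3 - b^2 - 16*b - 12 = (b + 3)*(b^3 + b^2 - 4*b - 4) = (b + 2)*(b + 3)*(b^2 - b - 2) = (b + 1)*(b + 2)*(b + 3)*(b - 2)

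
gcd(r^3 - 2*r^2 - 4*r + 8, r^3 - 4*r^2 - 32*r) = 1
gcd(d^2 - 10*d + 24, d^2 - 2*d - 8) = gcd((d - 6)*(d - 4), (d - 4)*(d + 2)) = d - 4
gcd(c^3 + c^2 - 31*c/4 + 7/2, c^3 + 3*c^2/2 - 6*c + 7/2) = c + 7/2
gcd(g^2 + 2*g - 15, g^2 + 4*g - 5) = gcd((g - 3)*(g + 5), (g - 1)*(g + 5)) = g + 5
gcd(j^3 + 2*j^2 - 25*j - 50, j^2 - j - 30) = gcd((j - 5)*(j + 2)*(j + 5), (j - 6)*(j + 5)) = j + 5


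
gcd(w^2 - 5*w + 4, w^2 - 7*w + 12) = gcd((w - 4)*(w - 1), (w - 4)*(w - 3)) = w - 4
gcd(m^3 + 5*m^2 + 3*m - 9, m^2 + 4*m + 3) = m + 3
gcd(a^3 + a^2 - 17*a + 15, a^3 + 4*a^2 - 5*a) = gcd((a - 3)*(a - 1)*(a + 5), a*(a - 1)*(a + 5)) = a^2 + 4*a - 5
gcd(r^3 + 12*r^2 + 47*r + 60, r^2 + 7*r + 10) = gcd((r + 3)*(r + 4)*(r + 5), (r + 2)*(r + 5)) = r + 5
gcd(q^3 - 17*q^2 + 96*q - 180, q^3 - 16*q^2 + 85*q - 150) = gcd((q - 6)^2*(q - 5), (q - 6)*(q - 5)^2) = q^2 - 11*q + 30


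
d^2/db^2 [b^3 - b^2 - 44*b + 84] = 6*b - 2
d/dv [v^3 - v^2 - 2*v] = 3*v^2 - 2*v - 2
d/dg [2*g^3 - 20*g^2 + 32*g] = 6*g^2 - 40*g + 32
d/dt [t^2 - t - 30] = 2*t - 1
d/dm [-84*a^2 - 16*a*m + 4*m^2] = -16*a + 8*m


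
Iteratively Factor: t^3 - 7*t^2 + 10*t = (t)*(t^2 - 7*t + 10) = t*(t - 5)*(t - 2)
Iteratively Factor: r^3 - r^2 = (r)*(r^2 - r) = r^2*(r - 1)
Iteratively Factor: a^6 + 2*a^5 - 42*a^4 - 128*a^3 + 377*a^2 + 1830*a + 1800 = (a + 3)*(a^5 - a^4 - 39*a^3 - 11*a^2 + 410*a + 600) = (a - 5)*(a + 3)*(a^4 + 4*a^3 - 19*a^2 - 106*a - 120) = (a - 5)*(a + 3)^2*(a^3 + a^2 - 22*a - 40) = (a - 5)*(a + 2)*(a + 3)^2*(a^2 - a - 20) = (a - 5)^2*(a + 2)*(a + 3)^2*(a + 4)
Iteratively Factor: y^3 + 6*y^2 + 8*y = (y + 4)*(y^2 + 2*y) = y*(y + 4)*(y + 2)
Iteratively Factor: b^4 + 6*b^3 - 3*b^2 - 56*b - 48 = (b + 4)*(b^3 + 2*b^2 - 11*b - 12) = (b + 4)^2*(b^2 - 2*b - 3) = (b - 3)*(b + 4)^2*(b + 1)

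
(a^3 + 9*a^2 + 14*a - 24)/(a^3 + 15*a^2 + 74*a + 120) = (a - 1)/(a + 5)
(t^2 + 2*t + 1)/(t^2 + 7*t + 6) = (t + 1)/(t + 6)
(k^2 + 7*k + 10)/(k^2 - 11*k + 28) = (k^2 + 7*k + 10)/(k^2 - 11*k + 28)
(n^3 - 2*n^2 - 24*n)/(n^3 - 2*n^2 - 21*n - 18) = n*(n + 4)/(n^2 + 4*n + 3)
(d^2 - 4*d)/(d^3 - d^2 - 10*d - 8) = d/(d^2 + 3*d + 2)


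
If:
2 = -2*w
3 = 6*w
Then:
No Solution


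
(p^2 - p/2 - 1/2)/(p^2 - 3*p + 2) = (p + 1/2)/(p - 2)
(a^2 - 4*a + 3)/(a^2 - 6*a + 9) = (a - 1)/(a - 3)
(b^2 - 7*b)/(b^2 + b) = (b - 7)/(b + 1)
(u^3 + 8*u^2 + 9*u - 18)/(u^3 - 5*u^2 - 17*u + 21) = (u + 6)/(u - 7)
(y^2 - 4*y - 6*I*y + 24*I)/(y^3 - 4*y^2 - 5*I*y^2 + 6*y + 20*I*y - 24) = 1/(y + I)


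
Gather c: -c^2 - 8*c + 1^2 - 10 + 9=-c^2 - 8*c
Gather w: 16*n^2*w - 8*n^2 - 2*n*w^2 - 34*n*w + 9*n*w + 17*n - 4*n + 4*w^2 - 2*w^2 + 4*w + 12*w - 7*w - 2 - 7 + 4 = -8*n^2 + 13*n + w^2*(2 - 2*n) + w*(16*n^2 - 25*n + 9) - 5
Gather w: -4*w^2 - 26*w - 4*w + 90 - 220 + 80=-4*w^2 - 30*w - 50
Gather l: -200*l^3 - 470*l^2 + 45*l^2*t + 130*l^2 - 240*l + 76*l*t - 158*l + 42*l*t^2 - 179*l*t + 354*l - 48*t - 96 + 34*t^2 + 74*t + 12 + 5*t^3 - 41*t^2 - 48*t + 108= -200*l^3 + l^2*(45*t - 340) + l*(42*t^2 - 103*t - 44) + 5*t^3 - 7*t^2 - 22*t + 24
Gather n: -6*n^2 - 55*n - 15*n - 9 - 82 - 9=-6*n^2 - 70*n - 100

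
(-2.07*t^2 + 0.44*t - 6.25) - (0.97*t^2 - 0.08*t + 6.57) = -3.04*t^2 + 0.52*t - 12.82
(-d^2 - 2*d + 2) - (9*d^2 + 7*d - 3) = -10*d^2 - 9*d + 5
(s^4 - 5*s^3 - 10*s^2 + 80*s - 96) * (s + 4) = s^5 - s^4 - 30*s^3 + 40*s^2 + 224*s - 384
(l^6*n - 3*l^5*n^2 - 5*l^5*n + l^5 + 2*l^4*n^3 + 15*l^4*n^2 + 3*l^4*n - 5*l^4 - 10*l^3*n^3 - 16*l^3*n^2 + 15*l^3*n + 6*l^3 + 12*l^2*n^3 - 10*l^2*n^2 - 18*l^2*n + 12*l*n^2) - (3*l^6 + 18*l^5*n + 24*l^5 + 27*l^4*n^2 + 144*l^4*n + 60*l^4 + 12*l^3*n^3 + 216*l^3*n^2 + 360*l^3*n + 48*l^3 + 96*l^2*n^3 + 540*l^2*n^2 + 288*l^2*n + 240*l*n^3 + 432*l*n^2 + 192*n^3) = l^6*n - 3*l^6 - 3*l^5*n^2 - 23*l^5*n - 23*l^5 + 2*l^4*n^3 - 12*l^4*n^2 - 141*l^4*n - 65*l^4 - 22*l^3*n^3 - 232*l^3*n^2 - 345*l^3*n - 42*l^3 - 84*l^2*n^3 - 550*l^2*n^2 - 306*l^2*n - 240*l*n^3 - 420*l*n^2 - 192*n^3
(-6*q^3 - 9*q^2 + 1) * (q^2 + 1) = -6*q^5 - 9*q^4 - 6*q^3 - 8*q^2 + 1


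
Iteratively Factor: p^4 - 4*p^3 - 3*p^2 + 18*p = (p)*(p^3 - 4*p^2 - 3*p + 18) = p*(p - 3)*(p^2 - p - 6) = p*(p - 3)*(p + 2)*(p - 3)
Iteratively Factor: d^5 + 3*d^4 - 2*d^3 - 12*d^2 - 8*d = (d + 1)*(d^4 + 2*d^3 - 4*d^2 - 8*d) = (d + 1)*(d + 2)*(d^3 - 4*d) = (d + 1)*(d + 2)^2*(d^2 - 2*d) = d*(d + 1)*(d + 2)^2*(d - 2)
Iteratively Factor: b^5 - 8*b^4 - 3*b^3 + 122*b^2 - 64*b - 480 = (b + 3)*(b^4 - 11*b^3 + 30*b^2 + 32*b - 160) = (b - 4)*(b + 3)*(b^3 - 7*b^2 + 2*b + 40) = (b - 4)^2*(b + 3)*(b^2 - 3*b - 10) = (b - 4)^2*(b + 2)*(b + 3)*(b - 5)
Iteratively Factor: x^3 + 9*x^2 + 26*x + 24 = (x + 2)*(x^2 + 7*x + 12) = (x + 2)*(x + 3)*(x + 4)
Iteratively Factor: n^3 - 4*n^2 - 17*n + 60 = (n - 3)*(n^2 - n - 20) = (n - 3)*(n + 4)*(n - 5)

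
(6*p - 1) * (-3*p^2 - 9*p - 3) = -18*p^3 - 51*p^2 - 9*p + 3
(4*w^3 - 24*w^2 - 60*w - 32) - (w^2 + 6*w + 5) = 4*w^3 - 25*w^2 - 66*w - 37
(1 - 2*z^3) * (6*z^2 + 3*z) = -12*z^5 - 6*z^4 + 6*z^2 + 3*z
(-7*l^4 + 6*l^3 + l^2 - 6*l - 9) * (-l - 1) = 7*l^5 + l^4 - 7*l^3 + 5*l^2 + 15*l + 9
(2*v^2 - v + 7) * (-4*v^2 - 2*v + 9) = -8*v^4 - 8*v^2 - 23*v + 63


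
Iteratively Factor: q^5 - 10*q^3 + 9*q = (q + 1)*(q^4 - q^3 - 9*q^2 + 9*q) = q*(q + 1)*(q^3 - q^2 - 9*q + 9) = q*(q - 1)*(q + 1)*(q^2 - 9) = q*(q - 3)*(q - 1)*(q + 1)*(q + 3)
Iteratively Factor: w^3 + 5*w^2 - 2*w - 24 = (w - 2)*(w^2 + 7*w + 12) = (w - 2)*(w + 3)*(w + 4)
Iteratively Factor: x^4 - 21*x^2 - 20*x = (x + 1)*(x^3 - x^2 - 20*x) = (x - 5)*(x + 1)*(x^2 + 4*x) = (x - 5)*(x + 1)*(x + 4)*(x)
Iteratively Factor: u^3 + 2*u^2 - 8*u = (u)*(u^2 + 2*u - 8) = u*(u + 4)*(u - 2)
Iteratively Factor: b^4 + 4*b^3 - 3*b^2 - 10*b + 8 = (b + 4)*(b^3 - 3*b + 2) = (b - 1)*(b + 4)*(b^2 + b - 2) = (b - 1)*(b + 2)*(b + 4)*(b - 1)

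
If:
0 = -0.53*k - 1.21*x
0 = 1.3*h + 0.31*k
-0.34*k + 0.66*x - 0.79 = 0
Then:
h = 0.30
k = -1.26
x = 0.55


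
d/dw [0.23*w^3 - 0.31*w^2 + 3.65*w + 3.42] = 0.69*w^2 - 0.62*w + 3.65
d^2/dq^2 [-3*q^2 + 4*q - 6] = -6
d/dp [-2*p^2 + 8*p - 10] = 8 - 4*p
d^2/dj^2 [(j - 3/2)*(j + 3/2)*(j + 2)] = 6*j + 4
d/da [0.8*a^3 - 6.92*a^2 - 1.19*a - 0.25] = 2.4*a^2 - 13.84*a - 1.19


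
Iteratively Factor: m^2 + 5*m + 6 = (m + 2)*(m + 3)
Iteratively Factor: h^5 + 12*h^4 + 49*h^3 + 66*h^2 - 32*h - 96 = (h + 2)*(h^4 + 10*h^3 + 29*h^2 + 8*h - 48) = (h + 2)*(h + 4)*(h^3 + 6*h^2 + 5*h - 12) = (h - 1)*(h + 2)*(h + 4)*(h^2 + 7*h + 12) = (h - 1)*(h + 2)*(h + 3)*(h + 4)*(h + 4)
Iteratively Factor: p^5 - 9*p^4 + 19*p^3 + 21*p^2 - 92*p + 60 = (p + 2)*(p^4 - 11*p^3 + 41*p^2 - 61*p + 30) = (p - 5)*(p + 2)*(p^3 - 6*p^2 + 11*p - 6) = (p - 5)*(p - 1)*(p + 2)*(p^2 - 5*p + 6) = (p - 5)*(p - 2)*(p - 1)*(p + 2)*(p - 3)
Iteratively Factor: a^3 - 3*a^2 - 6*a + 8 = (a - 4)*(a^2 + a - 2) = (a - 4)*(a + 2)*(a - 1)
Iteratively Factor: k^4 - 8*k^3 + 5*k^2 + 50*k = (k)*(k^3 - 8*k^2 + 5*k + 50) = k*(k + 2)*(k^2 - 10*k + 25) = k*(k - 5)*(k + 2)*(k - 5)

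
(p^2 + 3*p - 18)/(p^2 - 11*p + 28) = (p^2 + 3*p - 18)/(p^2 - 11*p + 28)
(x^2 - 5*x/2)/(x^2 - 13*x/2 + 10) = x/(x - 4)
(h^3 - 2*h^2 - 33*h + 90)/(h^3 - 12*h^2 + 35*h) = (h^2 + 3*h - 18)/(h*(h - 7))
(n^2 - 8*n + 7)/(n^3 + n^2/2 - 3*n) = 2*(n^2 - 8*n + 7)/(n*(2*n^2 + n - 6))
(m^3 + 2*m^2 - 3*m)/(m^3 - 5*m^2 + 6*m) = (m^2 + 2*m - 3)/(m^2 - 5*m + 6)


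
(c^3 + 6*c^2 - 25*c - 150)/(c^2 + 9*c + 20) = (c^2 + c - 30)/(c + 4)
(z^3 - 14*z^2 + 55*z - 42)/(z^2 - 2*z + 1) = (z^2 - 13*z + 42)/(z - 1)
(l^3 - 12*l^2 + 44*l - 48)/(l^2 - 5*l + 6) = (l^2 - 10*l + 24)/(l - 3)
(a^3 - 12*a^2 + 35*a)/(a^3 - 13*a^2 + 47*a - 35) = a/(a - 1)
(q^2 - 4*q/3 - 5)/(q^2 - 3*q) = (q + 5/3)/q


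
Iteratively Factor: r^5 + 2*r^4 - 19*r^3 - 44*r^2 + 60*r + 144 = (r - 4)*(r^4 + 6*r^3 + 5*r^2 - 24*r - 36) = (r - 4)*(r + 3)*(r^3 + 3*r^2 - 4*r - 12) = (r - 4)*(r - 2)*(r + 3)*(r^2 + 5*r + 6) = (r - 4)*(r - 2)*(r + 3)^2*(r + 2)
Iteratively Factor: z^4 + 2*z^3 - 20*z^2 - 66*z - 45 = (z + 3)*(z^3 - z^2 - 17*z - 15) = (z + 1)*(z + 3)*(z^2 - 2*z - 15) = (z - 5)*(z + 1)*(z + 3)*(z + 3)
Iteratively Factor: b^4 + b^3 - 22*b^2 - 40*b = (b)*(b^3 + b^2 - 22*b - 40) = b*(b - 5)*(b^2 + 6*b + 8) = b*(b - 5)*(b + 4)*(b + 2)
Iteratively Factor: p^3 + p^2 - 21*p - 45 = (p + 3)*(p^2 - 2*p - 15) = (p + 3)^2*(p - 5)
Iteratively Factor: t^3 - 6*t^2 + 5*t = (t)*(t^2 - 6*t + 5) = t*(t - 5)*(t - 1)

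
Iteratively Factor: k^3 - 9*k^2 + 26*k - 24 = (k - 4)*(k^2 - 5*k + 6) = (k - 4)*(k - 2)*(k - 3)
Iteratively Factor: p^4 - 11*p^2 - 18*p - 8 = (p + 1)*(p^3 - p^2 - 10*p - 8) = (p + 1)^2*(p^2 - 2*p - 8) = (p - 4)*(p + 1)^2*(p + 2)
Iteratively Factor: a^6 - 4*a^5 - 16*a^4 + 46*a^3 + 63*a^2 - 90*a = (a + 2)*(a^5 - 6*a^4 - 4*a^3 + 54*a^2 - 45*a) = (a + 2)*(a + 3)*(a^4 - 9*a^3 + 23*a^2 - 15*a) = a*(a + 2)*(a + 3)*(a^3 - 9*a^2 + 23*a - 15) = a*(a - 1)*(a + 2)*(a + 3)*(a^2 - 8*a + 15) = a*(a - 3)*(a - 1)*(a + 2)*(a + 3)*(a - 5)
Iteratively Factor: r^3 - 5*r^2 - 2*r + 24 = (r - 3)*(r^2 - 2*r - 8) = (r - 3)*(r + 2)*(r - 4)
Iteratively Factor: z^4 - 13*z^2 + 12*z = (z - 1)*(z^3 + z^2 - 12*z) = z*(z - 1)*(z^2 + z - 12) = z*(z - 1)*(z + 4)*(z - 3)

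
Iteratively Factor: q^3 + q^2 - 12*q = (q - 3)*(q^2 + 4*q) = (q - 3)*(q + 4)*(q)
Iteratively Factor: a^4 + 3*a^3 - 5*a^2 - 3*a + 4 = (a + 4)*(a^3 - a^2 - a + 1) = (a - 1)*(a + 4)*(a^2 - 1) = (a - 1)*(a + 1)*(a + 4)*(a - 1)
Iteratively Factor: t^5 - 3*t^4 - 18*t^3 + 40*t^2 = (t + 4)*(t^4 - 7*t^3 + 10*t^2) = (t - 5)*(t + 4)*(t^3 - 2*t^2) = (t - 5)*(t - 2)*(t + 4)*(t^2) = t*(t - 5)*(t - 2)*(t + 4)*(t)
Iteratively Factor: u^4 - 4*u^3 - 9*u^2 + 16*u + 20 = (u + 1)*(u^3 - 5*u^2 - 4*u + 20) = (u + 1)*(u + 2)*(u^2 - 7*u + 10) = (u - 5)*(u + 1)*(u + 2)*(u - 2)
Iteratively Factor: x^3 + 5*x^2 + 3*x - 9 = (x + 3)*(x^2 + 2*x - 3) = (x - 1)*(x + 3)*(x + 3)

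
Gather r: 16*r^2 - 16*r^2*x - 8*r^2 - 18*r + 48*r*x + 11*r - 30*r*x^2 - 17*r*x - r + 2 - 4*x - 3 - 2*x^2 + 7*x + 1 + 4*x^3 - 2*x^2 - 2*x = r^2*(8 - 16*x) + r*(-30*x^2 + 31*x - 8) + 4*x^3 - 4*x^2 + x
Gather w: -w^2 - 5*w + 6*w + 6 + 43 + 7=-w^2 + w + 56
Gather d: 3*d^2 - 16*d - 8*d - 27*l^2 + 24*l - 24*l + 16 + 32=3*d^2 - 24*d - 27*l^2 + 48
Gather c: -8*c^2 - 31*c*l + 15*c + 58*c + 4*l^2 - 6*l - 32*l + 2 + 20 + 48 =-8*c^2 + c*(73 - 31*l) + 4*l^2 - 38*l + 70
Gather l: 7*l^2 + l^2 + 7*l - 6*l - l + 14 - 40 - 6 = 8*l^2 - 32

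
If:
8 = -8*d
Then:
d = -1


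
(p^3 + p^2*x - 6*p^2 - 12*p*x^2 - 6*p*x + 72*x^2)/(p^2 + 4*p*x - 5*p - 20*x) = (p^2 - 3*p*x - 6*p + 18*x)/(p - 5)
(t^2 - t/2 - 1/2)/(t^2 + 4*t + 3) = (2*t^2 - t - 1)/(2*(t^2 + 4*t + 3))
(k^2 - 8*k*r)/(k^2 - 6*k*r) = (k - 8*r)/(k - 6*r)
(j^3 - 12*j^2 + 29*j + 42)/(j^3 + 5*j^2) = (j^3 - 12*j^2 + 29*j + 42)/(j^2*(j + 5))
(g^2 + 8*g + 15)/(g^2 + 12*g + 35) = (g + 3)/(g + 7)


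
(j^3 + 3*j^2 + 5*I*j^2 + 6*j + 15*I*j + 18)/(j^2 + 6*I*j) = j + 3 - I - 3*I/j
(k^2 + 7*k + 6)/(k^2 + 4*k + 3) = (k + 6)/(k + 3)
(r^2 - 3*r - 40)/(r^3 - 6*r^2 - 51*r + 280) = (r + 5)/(r^2 + 2*r - 35)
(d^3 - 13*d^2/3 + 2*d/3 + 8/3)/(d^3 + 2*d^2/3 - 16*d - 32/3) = (d - 1)/(d + 4)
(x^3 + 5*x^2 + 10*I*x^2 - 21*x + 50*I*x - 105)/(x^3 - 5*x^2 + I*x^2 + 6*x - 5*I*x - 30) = (x^2 + x*(5 + 7*I) + 35*I)/(x^2 - x*(5 + 2*I) + 10*I)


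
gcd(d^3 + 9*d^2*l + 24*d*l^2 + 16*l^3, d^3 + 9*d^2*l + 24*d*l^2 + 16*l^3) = d^3 + 9*d^2*l + 24*d*l^2 + 16*l^3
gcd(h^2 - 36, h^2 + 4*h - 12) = h + 6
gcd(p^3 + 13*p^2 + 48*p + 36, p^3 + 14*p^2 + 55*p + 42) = p^2 + 7*p + 6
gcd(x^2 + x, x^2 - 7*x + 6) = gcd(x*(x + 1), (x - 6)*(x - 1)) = 1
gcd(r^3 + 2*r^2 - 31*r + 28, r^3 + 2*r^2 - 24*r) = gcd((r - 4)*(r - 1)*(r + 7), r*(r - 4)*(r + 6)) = r - 4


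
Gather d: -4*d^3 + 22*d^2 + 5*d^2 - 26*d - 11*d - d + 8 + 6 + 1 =-4*d^3 + 27*d^2 - 38*d + 15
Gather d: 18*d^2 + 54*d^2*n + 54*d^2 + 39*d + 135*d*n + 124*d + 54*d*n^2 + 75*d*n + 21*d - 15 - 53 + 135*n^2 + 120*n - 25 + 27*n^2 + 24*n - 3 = d^2*(54*n + 72) + d*(54*n^2 + 210*n + 184) + 162*n^2 + 144*n - 96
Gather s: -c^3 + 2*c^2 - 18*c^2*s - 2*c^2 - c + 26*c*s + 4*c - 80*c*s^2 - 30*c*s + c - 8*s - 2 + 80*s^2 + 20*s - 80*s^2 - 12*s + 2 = -c^3 - 80*c*s^2 + 4*c + s*(-18*c^2 - 4*c)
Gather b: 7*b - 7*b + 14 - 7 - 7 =0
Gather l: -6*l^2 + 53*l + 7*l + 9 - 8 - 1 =-6*l^2 + 60*l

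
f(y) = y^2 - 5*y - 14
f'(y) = 2*y - 5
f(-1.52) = -4.09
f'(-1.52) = -8.04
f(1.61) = -19.46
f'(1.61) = -1.78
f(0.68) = -16.94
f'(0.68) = -3.64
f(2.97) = -20.03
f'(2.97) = 0.94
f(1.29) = -18.79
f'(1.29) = -2.42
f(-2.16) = 1.47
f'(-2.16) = -9.32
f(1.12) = -18.35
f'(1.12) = -2.76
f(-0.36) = -12.07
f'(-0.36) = -5.72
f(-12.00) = 190.00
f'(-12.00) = -29.00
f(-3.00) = 10.00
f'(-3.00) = -11.00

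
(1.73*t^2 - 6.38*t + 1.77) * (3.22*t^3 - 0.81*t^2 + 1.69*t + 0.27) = 5.5706*t^5 - 21.9449*t^4 + 13.7909*t^3 - 11.7488*t^2 + 1.2687*t + 0.4779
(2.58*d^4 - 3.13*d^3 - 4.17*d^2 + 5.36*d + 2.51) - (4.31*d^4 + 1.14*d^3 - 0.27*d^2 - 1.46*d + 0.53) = -1.73*d^4 - 4.27*d^3 - 3.9*d^2 + 6.82*d + 1.98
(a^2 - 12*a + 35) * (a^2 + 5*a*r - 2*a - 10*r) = a^4 + 5*a^3*r - 14*a^3 - 70*a^2*r + 59*a^2 + 295*a*r - 70*a - 350*r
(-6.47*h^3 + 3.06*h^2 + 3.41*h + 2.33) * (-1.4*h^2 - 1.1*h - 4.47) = 9.058*h^5 + 2.833*h^4 + 20.7809*h^3 - 20.6912*h^2 - 17.8057*h - 10.4151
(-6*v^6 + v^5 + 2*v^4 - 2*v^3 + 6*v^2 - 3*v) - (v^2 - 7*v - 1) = -6*v^6 + v^5 + 2*v^4 - 2*v^3 + 5*v^2 + 4*v + 1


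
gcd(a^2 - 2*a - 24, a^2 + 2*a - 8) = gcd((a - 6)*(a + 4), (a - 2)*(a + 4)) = a + 4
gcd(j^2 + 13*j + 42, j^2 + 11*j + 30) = j + 6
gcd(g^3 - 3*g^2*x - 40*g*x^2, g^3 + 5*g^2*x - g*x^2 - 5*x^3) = g + 5*x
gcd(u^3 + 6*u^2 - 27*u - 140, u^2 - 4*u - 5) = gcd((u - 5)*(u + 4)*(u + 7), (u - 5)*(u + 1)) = u - 5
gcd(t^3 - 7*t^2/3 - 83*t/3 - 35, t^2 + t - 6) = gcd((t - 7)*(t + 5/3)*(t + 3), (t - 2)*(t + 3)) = t + 3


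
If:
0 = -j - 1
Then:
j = -1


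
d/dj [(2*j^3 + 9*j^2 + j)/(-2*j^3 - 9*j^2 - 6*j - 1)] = (-20*j^3 - 51*j^2 - 18*j - 1)/(4*j^6 + 36*j^5 + 105*j^4 + 112*j^3 + 54*j^2 + 12*j + 1)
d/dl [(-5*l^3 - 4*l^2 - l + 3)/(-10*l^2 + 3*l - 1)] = (50*l^4 - 30*l^3 - 7*l^2 + 68*l - 8)/(100*l^4 - 60*l^3 + 29*l^2 - 6*l + 1)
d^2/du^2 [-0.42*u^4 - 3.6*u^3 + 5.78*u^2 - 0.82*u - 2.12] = -5.04*u^2 - 21.6*u + 11.56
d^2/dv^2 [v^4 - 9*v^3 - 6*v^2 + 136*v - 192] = 12*v^2 - 54*v - 12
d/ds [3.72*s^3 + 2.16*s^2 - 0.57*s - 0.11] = 11.16*s^2 + 4.32*s - 0.57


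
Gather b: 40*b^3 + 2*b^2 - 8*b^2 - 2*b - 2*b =40*b^3 - 6*b^2 - 4*b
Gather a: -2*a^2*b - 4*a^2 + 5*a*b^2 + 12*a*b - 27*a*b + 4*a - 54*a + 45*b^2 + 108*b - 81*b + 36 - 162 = a^2*(-2*b - 4) + a*(5*b^2 - 15*b - 50) + 45*b^2 + 27*b - 126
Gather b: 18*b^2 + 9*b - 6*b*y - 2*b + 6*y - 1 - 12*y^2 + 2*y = 18*b^2 + b*(7 - 6*y) - 12*y^2 + 8*y - 1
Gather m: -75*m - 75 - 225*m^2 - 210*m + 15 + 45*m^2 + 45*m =-180*m^2 - 240*m - 60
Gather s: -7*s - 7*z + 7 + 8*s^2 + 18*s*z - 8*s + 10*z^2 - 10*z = 8*s^2 + s*(18*z - 15) + 10*z^2 - 17*z + 7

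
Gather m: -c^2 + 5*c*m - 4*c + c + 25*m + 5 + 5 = -c^2 - 3*c + m*(5*c + 25) + 10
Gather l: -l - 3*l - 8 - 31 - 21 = -4*l - 60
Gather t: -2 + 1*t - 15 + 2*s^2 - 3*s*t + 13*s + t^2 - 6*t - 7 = 2*s^2 + 13*s + t^2 + t*(-3*s - 5) - 24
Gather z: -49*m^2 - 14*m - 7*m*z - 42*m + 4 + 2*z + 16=-49*m^2 - 56*m + z*(2 - 7*m) + 20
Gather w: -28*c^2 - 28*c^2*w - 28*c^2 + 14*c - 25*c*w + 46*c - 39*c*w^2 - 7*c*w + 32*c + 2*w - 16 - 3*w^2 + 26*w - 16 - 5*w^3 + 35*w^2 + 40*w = -56*c^2 + 92*c - 5*w^3 + w^2*(32 - 39*c) + w*(-28*c^2 - 32*c + 68) - 32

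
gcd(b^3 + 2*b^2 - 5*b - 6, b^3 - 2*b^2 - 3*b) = b + 1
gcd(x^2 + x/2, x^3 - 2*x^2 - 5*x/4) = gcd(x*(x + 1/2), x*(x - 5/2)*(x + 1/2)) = x^2 + x/2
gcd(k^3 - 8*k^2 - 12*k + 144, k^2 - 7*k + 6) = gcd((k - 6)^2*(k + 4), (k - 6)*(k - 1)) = k - 6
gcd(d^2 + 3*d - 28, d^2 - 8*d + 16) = d - 4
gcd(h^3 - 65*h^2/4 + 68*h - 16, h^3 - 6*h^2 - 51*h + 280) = h - 8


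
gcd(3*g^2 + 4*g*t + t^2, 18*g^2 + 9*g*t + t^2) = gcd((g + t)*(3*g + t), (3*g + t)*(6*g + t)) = 3*g + t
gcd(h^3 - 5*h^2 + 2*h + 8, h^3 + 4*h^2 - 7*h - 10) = h^2 - h - 2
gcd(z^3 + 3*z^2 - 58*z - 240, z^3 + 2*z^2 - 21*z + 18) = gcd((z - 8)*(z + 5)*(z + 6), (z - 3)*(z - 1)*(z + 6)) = z + 6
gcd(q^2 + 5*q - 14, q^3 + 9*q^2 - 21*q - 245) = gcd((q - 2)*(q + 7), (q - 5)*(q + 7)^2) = q + 7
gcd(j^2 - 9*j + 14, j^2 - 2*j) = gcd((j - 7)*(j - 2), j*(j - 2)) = j - 2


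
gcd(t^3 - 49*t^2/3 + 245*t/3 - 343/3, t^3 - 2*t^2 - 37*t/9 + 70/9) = t - 7/3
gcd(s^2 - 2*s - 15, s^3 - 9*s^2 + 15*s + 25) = s - 5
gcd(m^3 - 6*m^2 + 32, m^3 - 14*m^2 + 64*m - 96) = m^2 - 8*m + 16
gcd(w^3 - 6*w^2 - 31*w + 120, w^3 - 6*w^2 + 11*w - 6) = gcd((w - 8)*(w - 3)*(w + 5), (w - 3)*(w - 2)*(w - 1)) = w - 3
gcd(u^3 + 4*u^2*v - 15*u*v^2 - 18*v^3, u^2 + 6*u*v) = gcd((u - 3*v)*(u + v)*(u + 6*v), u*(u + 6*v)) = u + 6*v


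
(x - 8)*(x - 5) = x^2 - 13*x + 40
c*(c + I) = c^2 + I*c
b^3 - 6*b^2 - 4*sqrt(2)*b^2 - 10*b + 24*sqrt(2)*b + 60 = (b - 6)*(b - 5*sqrt(2))*(b + sqrt(2))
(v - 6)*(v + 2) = v^2 - 4*v - 12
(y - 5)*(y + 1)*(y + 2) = y^3 - 2*y^2 - 13*y - 10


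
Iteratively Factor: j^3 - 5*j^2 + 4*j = (j - 4)*(j^2 - j) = (j - 4)*(j - 1)*(j)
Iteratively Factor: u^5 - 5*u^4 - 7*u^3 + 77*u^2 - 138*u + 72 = (u - 3)*(u^4 - 2*u^3 - 13*u^2 + 38*u - 24) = (u - 3)*(u + 4)*(u^3 - 6*u^2 + 11*u - 6) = (u - 3)*(u - 2)*(u + 4)*(u^2 - 4*u + 3) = (u - 3)^2*(u - 2)*(u + 4)*(u - 1)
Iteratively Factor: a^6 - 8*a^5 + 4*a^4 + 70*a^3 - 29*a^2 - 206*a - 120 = (a - 4)*(a^5 - 4*a^4 - 12*a^3 + 22*a^2 + 59*a + 30) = (a - 5)*(a - 4)*(a^4 + a^3 - 7*a^2 - 13*a - 6) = (a - 5)*(a - 4)*(a + 1)*(a^3 - 7*a - 6) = (a - 5)*(a - 4)*(a + 1)*(a + 2)*(a^2 - 2*a - 3) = (a - 5)*(a - 4)*(a - 3)*(a + 1)*(a + 2)*(a + 1)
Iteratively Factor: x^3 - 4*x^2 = (x)*(x^2 - 4*x) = x*(x - 4)*(x)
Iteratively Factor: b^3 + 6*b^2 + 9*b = (b + 3)*(b^2 + 3*b) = b*(b + 3)*(b + 3)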